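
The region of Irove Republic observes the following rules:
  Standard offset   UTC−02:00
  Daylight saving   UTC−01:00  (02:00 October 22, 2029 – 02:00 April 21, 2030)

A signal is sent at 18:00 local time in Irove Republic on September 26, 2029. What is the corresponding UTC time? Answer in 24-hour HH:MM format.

20:00

September 26, 2029 does not fall between 22 October 2029 and 21 April 2030, so daylight saving is not in effect and Irove Republic is at UTC−02:00.
18:00 local + 2h = 20:00 UTC.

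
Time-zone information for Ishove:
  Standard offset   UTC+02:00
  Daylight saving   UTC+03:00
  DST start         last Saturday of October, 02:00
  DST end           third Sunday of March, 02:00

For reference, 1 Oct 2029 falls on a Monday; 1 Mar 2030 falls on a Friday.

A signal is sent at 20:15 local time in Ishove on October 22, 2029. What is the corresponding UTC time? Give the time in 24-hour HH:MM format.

18:15

1 October 2029 is a Monday, so Saturdays fall on 6, 13, 20, 27; the last is October 27.
1 March 2030 is a Friday, so the first Sunday is March 3 and the third is March 17.
Daylight saving runs 27 October 2029 – 17 March 2030; October 22, 2029 is outside that window, so Ishove is on standard time at UTC+02:00.
20:15 local − 2h = 18:15 UTC.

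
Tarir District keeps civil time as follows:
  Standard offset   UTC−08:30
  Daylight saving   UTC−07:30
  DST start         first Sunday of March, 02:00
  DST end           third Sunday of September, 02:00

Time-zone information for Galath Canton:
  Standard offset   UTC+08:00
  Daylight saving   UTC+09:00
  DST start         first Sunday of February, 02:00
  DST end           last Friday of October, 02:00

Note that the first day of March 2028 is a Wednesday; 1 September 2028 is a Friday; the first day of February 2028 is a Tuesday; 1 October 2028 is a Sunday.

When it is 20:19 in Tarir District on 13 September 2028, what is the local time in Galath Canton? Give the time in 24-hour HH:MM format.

1 March 2028 is a Wednesday, so the first Sunday is March 5.
1 September 2028 is a Friday, so the first Sunday is September 3 and the third is September 17.
13 September 2028 lies within the daylight-saving period (5 March – 17 September), so Tarir District is on daylight time, UTC−07:30.
20:19 Tarir District + 7h30m = 03:49 UTC (rolling into the next day, 14 September 2028).
1 February 2028 is a Tuesday, so the first Sunday is February 6.
1 October 2028 is a Sunday, so Fridays fall on 6, 13, 20, 27; the last is October 27.
At the standard offset (UTC+08:00), 03:49 UTC + 8h = 11:49 Galath Canton standard time.
The standard-time date in Galath Canton, 14 September 2028, falls between 6 February and 27 October, so daylight saving is in effect and Galath Canton is at UTC+09:00.
03:49 UTC + 9h = 12:49 Galath Canton.

12:49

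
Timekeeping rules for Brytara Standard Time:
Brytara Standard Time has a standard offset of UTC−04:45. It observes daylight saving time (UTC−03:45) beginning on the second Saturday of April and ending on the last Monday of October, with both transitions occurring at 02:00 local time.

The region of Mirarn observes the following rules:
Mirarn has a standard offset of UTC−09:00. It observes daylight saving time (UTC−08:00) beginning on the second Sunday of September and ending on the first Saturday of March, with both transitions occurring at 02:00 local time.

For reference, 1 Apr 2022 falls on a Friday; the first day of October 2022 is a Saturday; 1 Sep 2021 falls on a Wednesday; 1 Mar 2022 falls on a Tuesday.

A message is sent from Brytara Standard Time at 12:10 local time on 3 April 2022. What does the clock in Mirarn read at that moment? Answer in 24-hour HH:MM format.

1 April 2022 is a Friday, so the first Saturday is April 2 and the second is April 9.
1 October 2022 is a Saturday, so Mondays fall on 3, 10, 17, 24, 31; the last is October 31.
3 April 2022 is outside the daylight-saving period (9 April – 31 October), so Brytara Standard Time is on standard time, UTC−04:45.
12:10 Brytara Standard Time + 4h45m = 16:55 UTC.
1 September 2021 is a Wednesday, so the first Sunday is September 5 and the second is September 12.
1 March 2022 is a Tuesday, so the first Saturday is March 5.
At the standard offset (UTC−09:00), 16:55 UTC − 9h = 07:55 Mirarn standard time.
The standard-time date in Mirarn, 3 April 2022, is outside the daylight-saving period (12 September 2021 – 5 March 2022), so Mirarn is on standard time, UTC−09:00.
16:55 UTC − 9h = 07:55 Mirarn.

07:55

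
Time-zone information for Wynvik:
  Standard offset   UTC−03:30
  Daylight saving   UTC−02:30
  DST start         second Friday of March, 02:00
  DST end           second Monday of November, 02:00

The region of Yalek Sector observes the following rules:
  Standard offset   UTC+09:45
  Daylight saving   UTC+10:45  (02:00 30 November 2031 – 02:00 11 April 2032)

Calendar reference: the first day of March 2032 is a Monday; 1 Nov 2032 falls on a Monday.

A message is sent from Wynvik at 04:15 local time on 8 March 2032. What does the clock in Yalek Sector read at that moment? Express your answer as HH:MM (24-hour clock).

18:30

1 March 2032 is a Monday, so the first Friday is March 5 and the second is March 12.
1 November 2032 is a Monday, so the first Monday is November 1 and the second is November 8.
8 March 2032 does not fall between 12 March and 8 November, so daylight saving is not in effect and Wynvik is at UTC−03:30.
04:15 Wynvik + 3h30m = 07:45 UTC.
At the standard offset (UTC+09:45), 07:45 UTC + 9h45m = 17:30 Yalek Sector standard time.
The standard-time date in Yalek Sector, 8 March 2032, falls between 30 November 2031 and 11 April 2032, so daylight saving is in effect and Yalek Sector is at UTC+10:45.
07:45 UTC + 10h45m = 18:30 Yalek Sector.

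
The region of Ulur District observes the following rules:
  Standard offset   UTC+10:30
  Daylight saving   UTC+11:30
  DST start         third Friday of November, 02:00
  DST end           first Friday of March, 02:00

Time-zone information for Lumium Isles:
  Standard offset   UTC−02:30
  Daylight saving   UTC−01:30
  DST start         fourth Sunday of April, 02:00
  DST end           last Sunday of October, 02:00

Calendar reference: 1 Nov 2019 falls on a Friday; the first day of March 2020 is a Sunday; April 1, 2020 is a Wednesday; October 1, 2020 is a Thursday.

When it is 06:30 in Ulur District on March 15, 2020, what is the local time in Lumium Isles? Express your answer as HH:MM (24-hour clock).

17:30

1 November 2019 is a Friday, so the first Friday is November 1 and the third is November 15.
1 March 2020 is a Sunday, so the first Friday is March 6.
March 15, 2020 does not fall between 15 November 2019 and 6 March 2020, so daylight saving is not in effect and Ulur District is at UTC+10:30.
06:30 Ulur District − 10h30m = 20:00 UTC (rolling into the previous day, 14 March 2020).
1 April 2020 is a Wednesday, so the first Sunday is April 5 and the fourth is April 26.
1 October 2020 is a Thursday, so Sundays fall on 4, 11, 18, 25; the last is October 25.
At the standard offset (UTC−02:30), 20:00 UTC − 2h30m = 17:30 Lumium Isles standard time.
Daylight saving runs 26 April – 25 October; the standard-time date in Lumium Isles, March 14, 2020, is outside that window, so Lumium Isles is on standard time at UTC−02:30.
20:00 UTC − 2h30m = 17:30 Lumium Isles.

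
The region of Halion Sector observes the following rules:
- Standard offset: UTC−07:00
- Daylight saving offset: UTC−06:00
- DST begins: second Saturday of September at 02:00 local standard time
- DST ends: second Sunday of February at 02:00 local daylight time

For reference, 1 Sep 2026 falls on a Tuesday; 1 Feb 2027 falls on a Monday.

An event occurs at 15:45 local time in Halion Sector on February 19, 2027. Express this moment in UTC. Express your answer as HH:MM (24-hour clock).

22:45

1 September 2026 is a Tuesday, so the first Saturday is September 5 and the second is September 12.
1 February 2027 is a Monday, so the first Sunday is February 7 and the second is February 14.
Daylight saving runs 12 September 2026 – 14 February 2027; February 19, 2027 is outside that window, so Halion Sector is on standard time at UTC−07:00.
15:45 local + 7h = 22:45 UTC.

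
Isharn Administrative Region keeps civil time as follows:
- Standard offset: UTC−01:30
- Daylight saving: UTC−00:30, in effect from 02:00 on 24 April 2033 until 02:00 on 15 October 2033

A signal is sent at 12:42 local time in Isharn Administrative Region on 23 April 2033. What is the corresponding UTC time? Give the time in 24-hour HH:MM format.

23 April 2033 is outside the daylight-saving period (24 April – 15 October), so Isharn Administrative Region is on standard time, UTC−01:30.
12:42 local + 1h30m = 14:12 UTC.

14:12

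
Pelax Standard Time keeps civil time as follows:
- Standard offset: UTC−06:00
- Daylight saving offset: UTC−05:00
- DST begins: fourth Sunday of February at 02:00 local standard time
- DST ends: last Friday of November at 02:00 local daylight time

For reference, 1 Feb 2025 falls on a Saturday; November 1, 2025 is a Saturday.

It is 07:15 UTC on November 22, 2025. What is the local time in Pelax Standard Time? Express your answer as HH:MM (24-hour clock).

1 February 2025 is a Saturday, so the first Sunday is February 2 and the fourth is February 23.
1 November 2025 is a Saturday, so Fridays fall on 7, 14, 21, 28; the last is November 28.
At the standard offset (UTC−06:00), 07:15 UTC − 6h = 01:15 Pelax Standard Time standard time.
Daylight saving runs 23 February – 28 November; the standard-time date in Pelax Standard Time, November 22, 2025, is inside that window, so Pelax Standard Time is at UTC−05:00.
07:15 UTC − 5h = 02:15 local.

02:15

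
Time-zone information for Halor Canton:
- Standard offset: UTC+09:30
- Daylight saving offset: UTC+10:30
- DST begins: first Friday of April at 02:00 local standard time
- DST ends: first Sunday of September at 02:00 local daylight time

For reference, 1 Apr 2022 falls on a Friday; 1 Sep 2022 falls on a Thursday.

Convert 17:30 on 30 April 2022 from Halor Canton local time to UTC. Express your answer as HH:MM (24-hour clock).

1 April 2022 is a Friday, so the first Friday is April 1.
1 September 2022 is a Thursday, so the first Sunday is September 4.
Daylight saving runs 1 April – 4 September; 30 April 2022 is inside that window, so Halor Canton is at UTC+10:30.
17:30 local − 10h30m = 07:00 UTC.

07:00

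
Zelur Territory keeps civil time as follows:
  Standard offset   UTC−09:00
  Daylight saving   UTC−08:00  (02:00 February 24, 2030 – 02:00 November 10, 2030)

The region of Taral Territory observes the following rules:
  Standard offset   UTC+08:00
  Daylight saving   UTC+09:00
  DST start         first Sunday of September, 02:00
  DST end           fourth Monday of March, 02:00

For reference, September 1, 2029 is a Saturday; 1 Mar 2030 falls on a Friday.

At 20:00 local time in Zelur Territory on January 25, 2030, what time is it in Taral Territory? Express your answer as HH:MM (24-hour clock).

14:00

January 25, 2030 is outside the daylight-saving period (24 February – 10 November), so Zelur Territory is on standard time, UTC−09:00.
20:00 Zelur Territory + 9h = 05:00 UTC (rolling into the next day, 26 January 2030).
1 September 2029 is a Saturday, so the first Sunday is September 2.
1 March 2030 is a Friday, so the first Monday is March 4 and the fourth is March 25.
At the standard offset (UTC+08:00), 05:00 UTC + 8h = 13:00 Taral Territory standard time.
The standard-time date in Taral Territory, January 26, 2030, lies within the daylight-saving period (2 September 2029 – 25 March 2030), so Taral Territory is on daylight time, UTC+09:00.
05:00 UTC + 9h = 14:00 Taral Territory.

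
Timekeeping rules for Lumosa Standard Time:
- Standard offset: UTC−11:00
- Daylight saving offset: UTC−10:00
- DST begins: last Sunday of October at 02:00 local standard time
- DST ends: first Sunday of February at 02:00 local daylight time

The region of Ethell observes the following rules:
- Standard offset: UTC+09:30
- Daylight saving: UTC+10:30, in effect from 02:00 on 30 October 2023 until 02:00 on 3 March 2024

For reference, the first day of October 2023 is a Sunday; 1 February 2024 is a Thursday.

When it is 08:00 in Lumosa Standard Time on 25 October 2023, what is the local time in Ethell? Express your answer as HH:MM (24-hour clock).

04:30

1 October 2023 is a Sunday, so Sundays fall on 1, 8, 15, 22, 29; the last is October 29.
1 February 2024 is a Thursday, so the first Sunday is February 4.
25 October 2023 does not fall between 29 October 2023 and 4 February 2024, so daylight saving is not in effect and Lumosa Standard Time is at UTC−11:00.
08:00 Lumosa Standard Time + 11h = 19:00 UTC.
At the standard offset (UTC+09:30), 19:00 UTC + 9h30m = 04:30 Ethell standard time (rolling into the next day, 26 October 2023).
Daylight saving runs 30 October 2023 – 3 March 2024; the standard-time date in Ethell, 26 October 2023, is outside that window, so Ethell is on standard time at UTC+09:30.
19:00 UTC + 9h30m = 04:30 Ethell (rolling into the next day, 26 October 2023).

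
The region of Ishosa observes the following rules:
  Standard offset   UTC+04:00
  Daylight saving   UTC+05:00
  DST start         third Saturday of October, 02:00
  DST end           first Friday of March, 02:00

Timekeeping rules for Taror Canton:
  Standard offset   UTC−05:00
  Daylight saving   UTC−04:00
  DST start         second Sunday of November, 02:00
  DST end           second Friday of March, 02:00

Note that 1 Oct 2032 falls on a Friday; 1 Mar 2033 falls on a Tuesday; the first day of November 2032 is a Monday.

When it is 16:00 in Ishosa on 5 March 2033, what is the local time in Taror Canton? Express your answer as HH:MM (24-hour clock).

1 October 2032 is a Friday, so the first Saturday is October 2 and the third is October 16.
1 March 2033 is a Tuesday, so the first Friday is March 4.
5 March 2033 does not fall between 16 October 2032 and 4 March 2033, so daylight saving is not in effect and Ishosa is at UTC+04:00.
16:00 Ishosa − 4h = 12:00 UTC.
1 November 2032 is a Monday, so the first Sunday is November 7 and the second is November 14.
1 March 2033 is a Tuesday, so the first Friday is March 4 and the second is March 11.
At the standard offset (UTC−05:00), 12:00 UTC − 5h = 07:00 Taror Canton standard time.
The standard-time date in Taror Canton, 5 March 2033, falls between 14 November 2032 and 11 March 2033, so daylight saving is in effect and Taror Canton is at UTC−04:00.
12:00 UTC − 4h = 08:00 Taror Canton.

08:00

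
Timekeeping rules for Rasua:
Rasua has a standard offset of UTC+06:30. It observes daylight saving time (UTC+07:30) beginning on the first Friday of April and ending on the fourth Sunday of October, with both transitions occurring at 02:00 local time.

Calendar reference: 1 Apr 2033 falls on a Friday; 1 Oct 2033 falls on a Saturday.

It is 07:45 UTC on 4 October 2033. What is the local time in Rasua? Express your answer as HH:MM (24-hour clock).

1 April 2033 is a Friday, so the first Friday is April 1.
1 October 2033 is a Saturday, so the first Sunday is October 2 and the fourth is October 23.
At the standard offset (UTC+06:30), 07:45 UTC + 6h30m = 14:15 Rasua standard time.
The standard-time date in Rasua, 4 October 2033, lies within the daylight-saving period (1 April – 23 October), so Rasua is on daylight time, UTC+07:30.
07:45 UTC + 7h30m = 15:15 local.

15:15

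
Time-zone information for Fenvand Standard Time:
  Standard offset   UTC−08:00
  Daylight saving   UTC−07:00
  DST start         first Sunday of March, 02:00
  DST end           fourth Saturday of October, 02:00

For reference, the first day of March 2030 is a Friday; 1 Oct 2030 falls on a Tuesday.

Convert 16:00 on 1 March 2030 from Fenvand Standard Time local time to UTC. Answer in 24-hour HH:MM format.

00:00

1 March 2030 is a Friday, so the first Sunday is March 3.
1 October 2030 is a Tuesday, so the first Saturday is October 5 and the fourth is October 26.
Daylight saving runs 3 March – 26 October; 1 March 2030 is outside that window, so Fenvand Standard Time is on standard time at UTC−08:00.
16:00 local + 8h = 00:00 UTC (rolling into the next day, 2 March 2030).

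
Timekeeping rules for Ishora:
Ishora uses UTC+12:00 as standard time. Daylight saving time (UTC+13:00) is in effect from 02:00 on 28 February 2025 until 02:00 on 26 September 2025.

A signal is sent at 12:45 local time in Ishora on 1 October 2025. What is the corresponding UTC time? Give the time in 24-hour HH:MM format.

00:45

1 October 2025 does not fall between 28 February and 26 September, so daylight saving is not in effect and Ishora is at UTC+12:00.
12:45 local − 12h = 00:45 UTC.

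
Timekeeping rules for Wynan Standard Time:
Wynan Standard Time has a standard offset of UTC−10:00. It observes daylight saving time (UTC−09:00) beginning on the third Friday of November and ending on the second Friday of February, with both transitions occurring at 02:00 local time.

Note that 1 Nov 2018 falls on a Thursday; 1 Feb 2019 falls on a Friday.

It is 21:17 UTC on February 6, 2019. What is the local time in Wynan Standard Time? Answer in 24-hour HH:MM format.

12:17

1 November 2018 is a Thursday, so the first Friday is November 2 and the third is November 16.
1 February 2019 is a Friday, so the first Friday is February 1 and the second is February 8.
At the standard offset (UTC−10:00), 21:17 UTC − 10h = 11:17 Wynan Standard Time standard time.
Daylight saving runs 16 November 2018 – 8 February 2019; the standard-time date in Wynan Standard Time, February 6, 2019, is inside that window, so Wynan Standard Time is at UTC−09:00.
21:17 UTC − 9h = 12:17 local.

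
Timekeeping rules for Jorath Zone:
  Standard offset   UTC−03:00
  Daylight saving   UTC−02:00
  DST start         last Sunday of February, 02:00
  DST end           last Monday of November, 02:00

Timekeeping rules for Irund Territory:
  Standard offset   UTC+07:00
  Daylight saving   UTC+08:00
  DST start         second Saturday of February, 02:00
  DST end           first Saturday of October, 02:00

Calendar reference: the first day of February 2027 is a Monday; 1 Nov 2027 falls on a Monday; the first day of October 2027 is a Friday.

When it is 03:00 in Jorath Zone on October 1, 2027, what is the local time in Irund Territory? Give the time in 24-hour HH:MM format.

1 February 2027 is a Monday, so Sundays fall on 7, 14, 21, 28; the last is February 28.
1 November 2027 is a Monday, so Mondays fall on 1, 8, 15, 22, 29; the last is November 29.
October 1, 2027 falls between 28 February and 29 November, so daylight saving is in effect and Jorath Zone is at UTC−02:00.
03:00 Jorath Zone + 2h = 05:00 UTC.
1 February 2027 is a Monday, so the first Saturday is February 6 and the second is February 13.
1 October 2027 is a Friday, so the first Saturday is October 2.
At the standard offset (UTC+07:00), 05:00 UTC + 7h = 12:00 Irund Territory standard time.
The standard-time date in Irund Territory, October 1, 2027, falls between 13 February and 2 October, so daylight saving is in effect and Irund Territory is at UTC+08:00.
05:00 UTC + 8h = 13:00 Irund Territory.

13:00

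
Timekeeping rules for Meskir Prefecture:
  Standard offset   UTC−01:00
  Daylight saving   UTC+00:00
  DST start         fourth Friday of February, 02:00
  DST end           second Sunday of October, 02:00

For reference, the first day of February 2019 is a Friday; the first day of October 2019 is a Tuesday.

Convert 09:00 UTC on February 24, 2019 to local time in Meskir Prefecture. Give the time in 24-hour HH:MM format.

1 February 2019 is a Friday, so the first Friday is February 1 and the fourth is February 22.
1 October 2019 is a Tuesday, so the first Sunday is October 6 and the second is October 13.
At the standard offset (UTC−01:00), 09:00 UTC − 1h = 08:00 Meskir Prefecture standard time.
The standard-time date in Meskir Prefecture, February 24, 2019, falls between 22 February and 13 October, so daylight saving is in effect and Meskir Prefecture is at UTC+00:00.
09:00 UTC + 0h = 09:00 local.

09:00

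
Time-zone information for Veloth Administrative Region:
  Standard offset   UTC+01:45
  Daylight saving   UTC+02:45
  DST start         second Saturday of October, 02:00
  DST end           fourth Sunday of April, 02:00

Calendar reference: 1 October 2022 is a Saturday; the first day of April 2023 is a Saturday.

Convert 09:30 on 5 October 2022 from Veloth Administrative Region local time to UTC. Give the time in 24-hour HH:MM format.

07:45

1 October 2022 is a Saturday, so the first Saturday is October 1 and the second is October 8.
1 April 2023 is a Saturday, so the first Sunday is April 2 and the fourth is April 23.
Daylight saving runs 8 October 2022 – 23 April 2023; 5 October 2022 is outside that window, so Veloth Administrative Region is on standard time at UTC+01:45.
09:30 local − 1h45m = 07:45 UTC.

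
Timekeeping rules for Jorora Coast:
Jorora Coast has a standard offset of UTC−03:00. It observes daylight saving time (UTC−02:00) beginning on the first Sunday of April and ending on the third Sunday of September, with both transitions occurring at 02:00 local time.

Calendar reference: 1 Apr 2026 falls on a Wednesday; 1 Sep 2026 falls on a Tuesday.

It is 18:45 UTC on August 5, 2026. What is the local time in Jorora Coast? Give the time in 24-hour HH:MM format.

1 April 2026 is a Wednesday, so the first Sunday is April 5.
1 September 2026 is a Tuesday, so the first Sunday is September 6 and the third is September 20.
At the standard offset (UTC−03:00), 18:45 UTC − 3h = 15:45 Jorora Coast standard time.
The standard-time date in Jorora Coast, August 5, 2026, falls between 5 April and 20 September, so daylight saving is in effect and Jorora Coast is at UTC−02:00.
18:45 UTC − 2h = 16:45 local.

16:45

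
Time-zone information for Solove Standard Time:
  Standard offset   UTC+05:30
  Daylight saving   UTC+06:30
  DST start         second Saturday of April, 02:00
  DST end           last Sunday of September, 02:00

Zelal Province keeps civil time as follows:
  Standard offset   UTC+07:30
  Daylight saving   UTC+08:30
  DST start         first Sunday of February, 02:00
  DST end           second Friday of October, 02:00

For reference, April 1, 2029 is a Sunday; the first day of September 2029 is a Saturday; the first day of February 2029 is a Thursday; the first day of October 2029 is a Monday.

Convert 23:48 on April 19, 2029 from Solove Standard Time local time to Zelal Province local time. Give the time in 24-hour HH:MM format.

01:48

1 April 2029 is a Sunday, so the first Saturday is April 7 and the second is April 14.
1 September 2029 is a Saturday, so Sundays fall on 2, 9, 16, 23, 30; the last is September 30.
April 19, 2029 falls between 14 April and 30 September, so daylight saving is in effect and Solove Standard Time is at UTC+06:30.
23:48 Solove Standard Time − 6h30m = 17:18 UTC.
1 February 2029 is a Thursday, so the first Sunday is February 4.
1 October 2029 is a Monday, so the first Friday is October 5 and the second is October 12.
At the standard offset (UTC+07:30), 17:18 UTC + 7h30m = 00:48 Zelal Province standard time (rolling into the next day, 20 April 2029).
Daylight saving runs 4 February – 12 October; the standard-time date in Zelal Province, April 20, 2029, is inside that window, so Zelal Province is at UTC+08:30.
17:18 UTC + 8h30m = 01:48 Zelal Province (rolling into the next day, 20 April 2029).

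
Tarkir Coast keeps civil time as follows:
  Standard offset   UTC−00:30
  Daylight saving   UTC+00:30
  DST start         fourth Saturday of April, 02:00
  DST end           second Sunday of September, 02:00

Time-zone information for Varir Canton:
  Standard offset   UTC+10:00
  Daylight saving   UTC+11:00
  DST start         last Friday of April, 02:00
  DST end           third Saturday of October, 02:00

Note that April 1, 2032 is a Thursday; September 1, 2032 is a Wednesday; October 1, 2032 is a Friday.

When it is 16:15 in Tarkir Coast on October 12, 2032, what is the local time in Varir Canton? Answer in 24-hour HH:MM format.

1 April 2032 is a Thursday, so the first Saturday is April 3 and the fourth is April 24.
1 September 2032 is a Wednesday, so the first Sunday is September 5 and the second is September 12.
October 12, 2032 does not fall between 24 April and 12 September, so daylight saving is not in effect and Tarkir Coast is at UTC−00:30.
16:15 Tarkir Coast + 0h30m = 16:45 UTC.
1 April 2032 is a Thursday, so Fridays fall on 2, 9, 16, 23, 30; the last is April 30.
1 October 2032 is a Friday, so the first Saturday is October 2 and the third is October 16.
At the standard offset (UTC+10:00), 16:45 UTC + 10h = 02:45 Varir Canton standard time (rolling into the next day, 13 October 2032).
Daylight saving runs 30 April – 16 October; the standard-time date in Varir Canton, October 13, 2032, is inside that window, so Varir Canton is at UTC+11:00.
16:45 UTC + 11h = 03:45 Varir Canton (rolling into the next day, 13 October 2032).

03:45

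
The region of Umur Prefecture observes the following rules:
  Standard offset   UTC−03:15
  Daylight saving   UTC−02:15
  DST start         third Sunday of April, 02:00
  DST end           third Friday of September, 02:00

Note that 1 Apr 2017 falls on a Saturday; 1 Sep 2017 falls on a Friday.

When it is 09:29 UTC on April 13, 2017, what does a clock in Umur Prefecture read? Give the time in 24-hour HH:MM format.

1 April 2017 is a Saturday, so the first Sunday is April 2 and the third is April 16.
1 September 2017 is a Friday, so the first Friday is September 1 and the third is September 15.
At the standard offset (UTC−03:15), 09:29 UTC − 3h15m = 06:14 Umur Prefecture standard time.
The standard-time date in Umur Prefecture, April 13, 2017, does not fall between 16 April and 15 September, so daylight saving is not in effect and Umur Prefecture is at UTC−03:15.
09:29 UTC − 3h15m = 06:14 local.

06:14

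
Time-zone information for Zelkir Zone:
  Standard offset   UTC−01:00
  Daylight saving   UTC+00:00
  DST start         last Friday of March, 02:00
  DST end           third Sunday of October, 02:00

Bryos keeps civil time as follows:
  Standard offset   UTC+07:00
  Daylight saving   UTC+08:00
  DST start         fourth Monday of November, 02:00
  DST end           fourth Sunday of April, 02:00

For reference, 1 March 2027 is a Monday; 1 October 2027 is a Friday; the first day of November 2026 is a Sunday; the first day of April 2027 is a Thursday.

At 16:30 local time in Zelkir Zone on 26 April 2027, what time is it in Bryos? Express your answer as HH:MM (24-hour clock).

1 March 2027 is a Monday, so Fridays fall on 5, 12, 19, 26; the last is March 26.
1 October 2027 is a Friday, so the first Sunday is October 3 and the third is October 17.
26 April 2027 falls between 26 March and 17 October, so daylight saving is in effect and Zelkir Zone is at UTC+00:00.
16:30 Zelkir Zone − 0h = 16:30 UTC.
1 November 2026 is a Sunday, so the first Monday is November 2 and the fourth is November 23.
1 April 2027 is a Thursday, so the first Sunday is April 4 and the fourth is April 25.
At the standard offset (UTC+07:00), 16:30 UTC + 7h = 23:30 Bryos standard time.
Daylight saving runs 23 November 2026 – 25 April 2027; the standard-time date in Bryos, 26 April 2027, is outside that window, so Bryos is on standard time at UTC+07:00.
16:30 UTC + 7h = 23:30 Bryos.

23:30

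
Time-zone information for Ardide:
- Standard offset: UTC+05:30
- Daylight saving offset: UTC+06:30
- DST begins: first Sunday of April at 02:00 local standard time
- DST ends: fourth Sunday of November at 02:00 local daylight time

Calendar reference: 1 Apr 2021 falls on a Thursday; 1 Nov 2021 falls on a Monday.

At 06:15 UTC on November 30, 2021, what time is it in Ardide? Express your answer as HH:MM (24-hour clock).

1 April 2021 is a Thursday, so the first Sunday is April 4.
1 November 2021 is a Monday, so the first Sunday is November 7 and the fourth is November 28.
At the standard offset (UTC+05:30), 06:15 UTC + 5h30m = 11:45 Ardide standard time.
The standard-time date in Ardide, November 30, 2021, does not fall between 4 April and 28 November, so daylight saving is not in effect and Ardide is at UTC+05:30.
06:15 UTC + 5h30m = 11:45 local.

11:45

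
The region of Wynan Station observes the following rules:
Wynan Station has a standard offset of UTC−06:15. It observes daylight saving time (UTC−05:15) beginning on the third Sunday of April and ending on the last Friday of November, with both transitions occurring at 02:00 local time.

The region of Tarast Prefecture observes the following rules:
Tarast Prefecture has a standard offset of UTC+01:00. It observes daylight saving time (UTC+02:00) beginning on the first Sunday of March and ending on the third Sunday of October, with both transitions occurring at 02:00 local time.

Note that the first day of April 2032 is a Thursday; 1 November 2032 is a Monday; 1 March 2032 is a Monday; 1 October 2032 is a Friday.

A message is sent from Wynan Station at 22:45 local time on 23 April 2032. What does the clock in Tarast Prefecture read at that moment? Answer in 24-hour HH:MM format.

1 April 2032 is a Thursday, so the first Sunday is April 4 and the third is April 18.
1 November 2032 is a Monday, so Fridays fall on 5, 12, 19, 26; the last is November 26.
Daylight saving runs 18 April – 26 November; 23 April 2032 is inside that window, so Wynan Station is at UTC−05:15.
22:45 Wynan Station + 5h15m = 04:00 UTC (rolling into the next day, 24 April 2032).
1 March 2032 is a Monday, so the first Sunday is March 7.
1 October 2032 is a Friday, so the first Sunday is October 3 and the third is October 17.
At the standard offset (UTC+01:00), 04:00 UTC + 1h = 05:00 Tarast Prefecture standard time.
Daylight saving runs 7 March – 17 October; the standard-time date in Tarast Prefecture, 24 April 2032, is inside that window, so Tarast Prefecture is at UTC+02:00.
04:00 UTC + 2h = 06:00 Tarast Prefecture.

06:00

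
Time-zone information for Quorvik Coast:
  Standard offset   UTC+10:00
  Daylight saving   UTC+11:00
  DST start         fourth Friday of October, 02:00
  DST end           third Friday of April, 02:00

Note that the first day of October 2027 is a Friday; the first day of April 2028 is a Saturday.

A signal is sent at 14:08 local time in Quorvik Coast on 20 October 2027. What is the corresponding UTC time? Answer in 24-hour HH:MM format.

04:08

1 October 2027 is a Friday, so the first Friday is October 1 and the fourth is October 22.
1 April 2028 is a Saturday, so the first Friday is April 7 and the third is April 21.
20 October 2027 is outside the daylight-saving period (22 October 2027 – 21 April 2028), so Quorvik Coast is on standard time, UTC+10:00.
14:08 local − 10h = 04:08 UTC.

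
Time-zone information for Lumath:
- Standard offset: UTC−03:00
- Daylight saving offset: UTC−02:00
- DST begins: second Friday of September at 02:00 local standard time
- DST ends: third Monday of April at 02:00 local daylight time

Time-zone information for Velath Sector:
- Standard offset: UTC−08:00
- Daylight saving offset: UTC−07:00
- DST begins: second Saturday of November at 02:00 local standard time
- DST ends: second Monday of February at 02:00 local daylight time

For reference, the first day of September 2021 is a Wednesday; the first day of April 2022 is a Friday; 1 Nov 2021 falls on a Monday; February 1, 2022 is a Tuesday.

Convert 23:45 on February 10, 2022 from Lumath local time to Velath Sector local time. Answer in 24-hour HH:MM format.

1 September 2021 is a Wednesday, so the first Friday is September 3 and the second is September 10.
1 April 2022 is a Friday, so the first Monday is April 4 and the third is April 18.
Daylight saving runs 10 September 2021 – 18 April 2022; February 10, 2022 is inside that window, so Lumath is at UTC−02:00.
23:45 Lumath + 2h = 01:45 UTC (rolling into the next day, 11 February 2022).
1 November 2021 is a Monday, so the first Saturday is November 6 and the second is November 13.
1 February 2022 is a Tuesday, so the first Monday is February 7 and the second is February 14.
At the standard offset (UTC−08:00), 01:45 UTC − 8h = 17:45 Velath Sector standard time (rolling into the previous day, 10 February 2022).
The standard-time date in Velath Sector, February 10, 2022, lies within the daylight-saving period (13 November 2021 – 14 February 2022), so Velath Sector is on daylight time, UTC−07:00.
01:45 UTC − 7h = 18:45 Velath Sector (rolling into the previous day, 10 February 2022).

18:45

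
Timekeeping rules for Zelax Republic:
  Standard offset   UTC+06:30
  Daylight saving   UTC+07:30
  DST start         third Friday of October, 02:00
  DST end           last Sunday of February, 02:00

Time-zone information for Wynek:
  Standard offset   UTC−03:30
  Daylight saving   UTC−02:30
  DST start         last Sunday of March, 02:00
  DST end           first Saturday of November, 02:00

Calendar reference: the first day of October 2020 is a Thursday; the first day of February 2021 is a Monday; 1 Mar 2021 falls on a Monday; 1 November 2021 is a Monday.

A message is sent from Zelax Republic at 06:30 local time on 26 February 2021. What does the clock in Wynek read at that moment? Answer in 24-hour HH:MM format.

19:30

1 October 2020 is a Thursday, so the first Friday is October 2 and the third is October 16.
1 February 2021 is a Monday, so Sundays fall on 7, 14, 21, 28; the last is February 28.
26 February 2021 falls between 16 October 2020 and 28 February 2021, so daylight saving is in effect and Zelax Republic is at UTC+07:30.
06:30 Zelax Republic − 7h30m = 23:00 UTC (rolling into the previous day, 25 February 2021).
1 March 2021 is a Monday, so Sundays fall on 7, 14, 21, 28; the last is March 28.
1 November 2021 is a Monday, so the first Saturday is November 6.
At the standard offset (UTC−03:30), 23:00 UTC − 3h30m = 19:30 Wynek standard time.
The standard-time date in Wynek, 25 February 2021, does not fall between 28 March and 6 November, so daylight saving is not in effect and Wynek is at UTC−03:30.
23:00 UTC − 3h30m = 19:30 Wynek.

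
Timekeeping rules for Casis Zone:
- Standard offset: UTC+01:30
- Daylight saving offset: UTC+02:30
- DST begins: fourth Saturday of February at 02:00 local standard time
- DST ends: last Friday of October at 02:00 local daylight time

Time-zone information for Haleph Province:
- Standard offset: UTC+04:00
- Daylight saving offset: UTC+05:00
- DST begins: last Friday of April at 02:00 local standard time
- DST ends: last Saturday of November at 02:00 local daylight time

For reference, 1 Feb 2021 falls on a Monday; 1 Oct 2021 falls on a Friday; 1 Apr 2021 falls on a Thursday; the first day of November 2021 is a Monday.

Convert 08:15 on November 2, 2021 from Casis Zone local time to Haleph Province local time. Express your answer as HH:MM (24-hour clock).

1 February 2021 is a Monday, so the first Saturday is February 6 and the fourth is February 27.
1 October 2021 is a Friday, so Fridays fall on 1, 8, 15, 22, 29; the last is October 29.
November 2, 2021 does not fall between 27 February and 29 October, so daylight saving is not in effect and Casis Zone is at UTC+01:30.
08:15 Casis Zone − 1h30m = 06:45 UTC.
1 April 2021 is a Thursday, so Fridays fall on 2, 9, 16, 23, 30; the last is April 30.
1 November 2021 is a Monday, so Saturdays fall on 6, 13, 20, 27; the last is November 27.
At the standard offset (UTC+04:00), 06:45 UTC + 4h = 10:45 Haleph Province standard time.
The standard-time date in Haleph Province, November 2, 2021, falls between 30 April and 27 November, so daylight saving is in effect and Haleph Province is at UTC+05:00.
06:45 UTC + 5h = 11:45 Haleph Province.

11:45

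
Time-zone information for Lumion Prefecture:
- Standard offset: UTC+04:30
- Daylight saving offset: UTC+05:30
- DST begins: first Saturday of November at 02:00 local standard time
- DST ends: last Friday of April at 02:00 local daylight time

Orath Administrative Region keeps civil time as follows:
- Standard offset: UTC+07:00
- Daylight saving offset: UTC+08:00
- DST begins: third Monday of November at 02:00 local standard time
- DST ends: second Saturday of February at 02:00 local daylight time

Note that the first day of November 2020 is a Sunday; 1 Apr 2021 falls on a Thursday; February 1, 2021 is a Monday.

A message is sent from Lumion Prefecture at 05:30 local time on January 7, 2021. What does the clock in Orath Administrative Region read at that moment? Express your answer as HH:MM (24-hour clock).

1 November 2020 is a Sunday, so the first Saturday is November 7.
1 April 2021 is a Thursday, so Fridays fall on 2, 9, 16, 23, 30; the last is April 30.
January 7, 2021 falls between 7 November 2020 and 30 April 2021, so daylight saving is in effect and Lumion Prefecture is at UTC+05:30.
05:30 Lumion Prefecture − 5h30m = 00:00 UTC.
1 November 2020 is a Sunday, so the first Monday is November 2 and the third is November 16.
1 February 2021 is a Monday, so the first Saturday is February 6 and the second is February 13.
At the standard offset (UTC+07:00), 00:00 UTC + 7h = 07:00 Orath Administrative Region standard time.
The standard-time date in Orath Administrative Region, January 7, 2021, lies within the daylight-saving period (16 November 2020 – 13 February 2021), so Orath Administrative Region is on daylight time, UTC+08:00.
00:00 UTC + 8h = 08:00 Orath Administrative Region.

08:00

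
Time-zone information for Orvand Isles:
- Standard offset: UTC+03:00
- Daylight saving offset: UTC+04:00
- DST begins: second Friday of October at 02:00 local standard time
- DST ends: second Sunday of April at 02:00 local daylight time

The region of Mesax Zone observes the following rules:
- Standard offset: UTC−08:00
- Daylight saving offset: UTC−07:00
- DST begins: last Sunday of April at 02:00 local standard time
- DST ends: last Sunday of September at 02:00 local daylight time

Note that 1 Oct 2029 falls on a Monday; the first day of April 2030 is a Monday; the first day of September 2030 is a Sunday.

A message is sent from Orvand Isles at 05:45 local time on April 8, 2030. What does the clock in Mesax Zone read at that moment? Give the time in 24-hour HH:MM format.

17:45

1 October 2029 is a Monday, so the first Friday is October 5 and the second is October 12.
1 April 2030 is a Monday, so the first Sunday is April 7 and the second is April 14.
April 8, 2030 lies within the daylight-saving period (12 October 2029 – 14 April 2030), so Orvand Isles is on daylight time, UTC+04:00.
05:45 Orvand Isles − 4h = 01:45 UTC.
1 April 2030 is a Monday, so Sundays fall on 7, 14, 21, 28; the last is April 28.
1 September 2030 is a Sunday, so Sundays fall on 1, 8, 15, 22, 29; the last is September 29.
At the standard offset (UTC−08:00), 01:45 UTC − 8h = 17:45 Mesax Zone standard time (rolling into the previous day, 7 April 2030).
The standard-time date in Mesax Zone, April 7, 2030, is outside the daylight-saving period (28 April – 29 September), so Mesax Zone is on standard time, UTC−08:00.
01:45 UTC − 8h = 17:45 Mesax Zone (rolling into the previous day, 7 April 2030).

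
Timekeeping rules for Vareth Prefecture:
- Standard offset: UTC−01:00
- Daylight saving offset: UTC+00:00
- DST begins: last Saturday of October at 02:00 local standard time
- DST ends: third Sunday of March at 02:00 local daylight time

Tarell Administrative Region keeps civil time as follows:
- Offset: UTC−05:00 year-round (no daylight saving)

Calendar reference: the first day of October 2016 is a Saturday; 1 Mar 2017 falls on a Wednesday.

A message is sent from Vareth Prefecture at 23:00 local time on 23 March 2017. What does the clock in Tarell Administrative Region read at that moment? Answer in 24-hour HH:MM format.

19:00

1 October 2016 is a Saturday, so Saturdays fall on 1, 8, 15, 22, 29; the last is October 29.
1 March 2017 is a Wednesday, so the first Sunday is March 5 and the third is March 19.
23 March 2017 does not fall between 29 October 2016 and 19 March 2017, so daylight saving is not in effect and Vareth Prefecture is at UTC−01:00.
23:00 Vareth Prefecture + 1h = 00:00 UTC (rolling into the next day, 24 March 2017).
Tarell Administrative Region has no daylight saving, so its offset is UTC−05:00 year-round.
00:00 UTC − 5h = 19:00 Tarell Administrative Region (rolling into the previous day, 23 March 2017).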